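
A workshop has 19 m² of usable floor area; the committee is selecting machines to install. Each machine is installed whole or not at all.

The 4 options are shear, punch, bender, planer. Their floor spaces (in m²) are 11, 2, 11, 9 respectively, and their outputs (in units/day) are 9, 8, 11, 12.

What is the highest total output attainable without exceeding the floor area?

20

Allowing fractional choices, the relaxed optimum would be about 28.0, but machines are indivisible.
shear + punch: floor space 11 + 2 = 13 ≤ 19, output 9 + 8 = 17.
punch + planer: floor space 2 + 9 = 11 ≤ 19, output 8 + 12 = 20.
punch + bender: floor space 2 + 11 = 13 ≤ 19, output 8 + 11 = 19.
Best is punch and planer with total output 20.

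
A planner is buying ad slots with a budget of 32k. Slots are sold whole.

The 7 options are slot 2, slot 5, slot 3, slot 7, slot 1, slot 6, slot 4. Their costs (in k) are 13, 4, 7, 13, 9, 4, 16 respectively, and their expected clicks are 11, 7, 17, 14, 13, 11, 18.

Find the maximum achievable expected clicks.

Allowing fractional choices, the relaxed optimum would be about 57.0, but ad slots are indivisible.
slot 5 + slot 3 + slot 7 + slot 6: cost 4 + 7 + 13 + 4 = 28 ≤ 32, expected clicks 7 + 17 + 14 + 11 = 49.
slot 5 + slot 3 + slot 6 + slot 4: cost 4 + 7 + 4 + 16 = 31 ≤ 32, expected clicks 7 + 17 + 11 + 18 = 53.
slot 5 + slot 3 + slot 1 + slot 6: cost 4 + 7 + 9 + 4 = 24 ≤ 32, expected clicks 7 + 17 + 13 + 11 = 48.
Best is slot 5, slot 3, slot 6, and slot 4 with total expected clicks 53.

53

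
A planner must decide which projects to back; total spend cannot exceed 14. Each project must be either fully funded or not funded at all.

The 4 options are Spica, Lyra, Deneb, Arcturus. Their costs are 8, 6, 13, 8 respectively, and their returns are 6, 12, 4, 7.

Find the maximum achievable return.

This is an integer program with binary decision variables.
Spica + Lyra: cost 8 + 6 = 14 ≤ 14, return 6 + 12 = 18.
Lyra: cost 6 ≤ 14, return 12.
Lyra + Arcturus: cost 6 + 8 = 14 ≤ 14, return 12 + 7 = 19.
Best is Lyra and Arcturus with total return 19.

19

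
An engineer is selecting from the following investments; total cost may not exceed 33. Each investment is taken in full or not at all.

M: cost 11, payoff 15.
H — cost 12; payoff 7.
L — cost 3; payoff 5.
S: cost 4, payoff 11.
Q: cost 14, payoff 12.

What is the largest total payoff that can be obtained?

43

Allowing fractional choices, the relaxed optimum would be about 43.6, but investments are indivisible.
M + S + Q: cost 11 + 4 + 14 = 29 ≤ 33, payoff 15 + 11 + 12 = 38.
M + L + S + Q: cost 11 + 3 + 4 + 14 = 32 ≤ 33, payoff 15 + 5 + 11 + 12 = 43.
Best is M, L, S, and Q with total payoff 43.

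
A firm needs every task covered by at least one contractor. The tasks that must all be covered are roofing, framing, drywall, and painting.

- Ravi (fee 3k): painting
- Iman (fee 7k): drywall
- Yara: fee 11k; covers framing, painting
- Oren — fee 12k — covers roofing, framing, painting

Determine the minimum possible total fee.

This is a weighted set-cover instance.
The greedy cost-per-new-task heuristic would pick Ravi, Oren, and Iman for 22, but a cheaper cover exists.
Choose Iman and Oren: together they cover roofing, framing, drywall, painting — every task.
Total fee: 7 + 12 = 19.
No cover costs less than 19.

19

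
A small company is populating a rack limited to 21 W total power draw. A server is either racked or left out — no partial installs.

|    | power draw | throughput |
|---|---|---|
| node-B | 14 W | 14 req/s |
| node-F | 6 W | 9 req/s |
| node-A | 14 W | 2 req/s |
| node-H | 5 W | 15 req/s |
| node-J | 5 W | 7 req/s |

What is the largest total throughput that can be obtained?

31

This is a 0-1 knapsack instance.
node-F + node-H + node-J: power draw 6 + 5 + 5 = 16 ≤ 21, throughput 9 + 15 + 7 = 31.
node-F + node-H: power draw 6 + 5 = 11 ≤ 21, throughput 9 + 15 = 24.
node-B + node-H: power draw 14 + 5 = 19 ≤ 21, throughput 14 + 15 = 29.
Best is node-F, node-H, and node-J with total throughput 31.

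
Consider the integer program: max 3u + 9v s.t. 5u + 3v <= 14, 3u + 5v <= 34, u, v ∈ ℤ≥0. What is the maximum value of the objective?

Relaxing integrality, the LP optimum is 42.00 at (u,v) = (0, 4.67), which is not an integer point.
(u,v)=(0,4) is feasible, giving 36.
(u,v)=(1,3) is feasible, giving 30.
(u,v)=(0,3) is feasible, giving 27.
No feasible integer point exceeds 36.

36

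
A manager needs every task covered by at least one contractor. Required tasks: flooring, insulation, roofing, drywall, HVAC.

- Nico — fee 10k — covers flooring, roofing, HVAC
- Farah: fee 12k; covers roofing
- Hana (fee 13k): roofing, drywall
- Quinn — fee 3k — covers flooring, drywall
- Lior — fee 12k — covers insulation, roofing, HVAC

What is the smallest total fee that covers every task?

This is an integer covering problem.
Choose Quinn and Lior: together they cover flooring, insulation, roofing, drywall, HVAC — every task.
Total fee: 3 + 12 = 15.
No cover costs less than 15.

15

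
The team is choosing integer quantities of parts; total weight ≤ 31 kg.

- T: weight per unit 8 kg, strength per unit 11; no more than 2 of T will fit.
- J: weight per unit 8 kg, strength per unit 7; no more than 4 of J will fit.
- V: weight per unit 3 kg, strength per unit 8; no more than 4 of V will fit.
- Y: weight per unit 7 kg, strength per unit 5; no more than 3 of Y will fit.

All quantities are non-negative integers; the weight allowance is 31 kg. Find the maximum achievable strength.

Take 2×T and 4×V: weight 28 ≤ 31, strength 2·11 + 4·8 = 54.
V has the best ratio (8/3) and is taken to its limit of 4; remaining capacity is filled optimally with the others.

54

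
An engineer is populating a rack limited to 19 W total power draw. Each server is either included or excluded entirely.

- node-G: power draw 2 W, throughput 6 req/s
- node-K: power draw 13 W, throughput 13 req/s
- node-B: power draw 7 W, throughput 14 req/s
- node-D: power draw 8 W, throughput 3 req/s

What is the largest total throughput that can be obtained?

Allowing fractional choices, the relaxed optimum would be about 30.0, but servers are indivisible.
node-G + node-K: power draw 2 + 13 = 15 ≤ 19, throughput 6 + 13 = 19.
node-G + node-B: power draw 2 + 7 = 9 ≤ 19, throughput 6 + 14 = 20.
node-G + node-B + node-D: power draw 2 + 7 + 8 = 17 ≤ 19, throughput 6 + 14 + 3 = 23.
Best is node-G, node-B, and node-D with total throughput 23.

23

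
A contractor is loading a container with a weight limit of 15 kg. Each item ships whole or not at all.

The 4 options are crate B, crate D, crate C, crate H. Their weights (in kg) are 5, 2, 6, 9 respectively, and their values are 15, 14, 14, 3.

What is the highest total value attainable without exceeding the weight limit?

43

Allowing fractional choices, the relaxed optimum would be about 43.7, but items are indivisible.
crate B + crate D: weight 5 + 2 = 7 ≤ 15, value 15 + 14 = 29.
crate B + crate D + crate C: weight 5 + 2 + 6 = 13 ≤ 15, value 15 + 14 + 14 = 43.
crate B + crate C: weight 5 + 6 = 11 ≤ 15, value 15 + 14 = 29.
Best is crate B, crate D, and crate C with total value 43.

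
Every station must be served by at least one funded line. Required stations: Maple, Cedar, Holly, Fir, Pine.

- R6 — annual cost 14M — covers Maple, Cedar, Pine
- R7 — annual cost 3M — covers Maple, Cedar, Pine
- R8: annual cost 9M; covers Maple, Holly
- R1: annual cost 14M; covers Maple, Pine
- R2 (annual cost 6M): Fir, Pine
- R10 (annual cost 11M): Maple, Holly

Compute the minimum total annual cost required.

18

Choose R7, R8, and R2: together they cover Maple, Cedar, Holly, Fir, Pine — every station.
Total annual cost: 3 + 9 + 6 = 18.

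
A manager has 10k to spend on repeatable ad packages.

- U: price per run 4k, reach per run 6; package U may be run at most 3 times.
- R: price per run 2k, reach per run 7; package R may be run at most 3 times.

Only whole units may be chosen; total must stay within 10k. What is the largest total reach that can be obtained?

27

Take 1×U and 3×R: price 10 ≤ 10, reach 1·6 + 3·7 = 27.
R has the best ratio (7/2) and is taken to its limit of 3; remaining capacity is filled optimally with the others.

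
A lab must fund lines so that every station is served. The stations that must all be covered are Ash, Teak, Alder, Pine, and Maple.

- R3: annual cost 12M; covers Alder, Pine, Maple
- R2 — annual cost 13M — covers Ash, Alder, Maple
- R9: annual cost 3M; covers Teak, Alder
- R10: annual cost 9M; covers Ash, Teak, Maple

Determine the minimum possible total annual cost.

21

This is an integer covering problem.
The greedy cost-per-new-station heuristic would pick R9, R10, and R3 for 24, but a cheaper cover exists.
Choose R3 and R10: together they cover Ash, Teak, Alder, Pine, Maple — every station.
Total annual cost: 12 + 9 = 21.
No cover costs less than 21.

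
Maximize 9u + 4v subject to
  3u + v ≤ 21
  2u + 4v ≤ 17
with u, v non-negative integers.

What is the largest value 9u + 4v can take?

63

Relaxing integrality, the LP optimum is 63.90 at (u,v) = (6.7, 0.9), which is not an integer point.
(u,v)=(7,0): 3·7+1·0=21≤21, 2·7+4·0=14≤17, objective 63.
(u,v)=(6,1): 3·6+1·1=19≤21, 2·6+4·1=16≤17, objective 58.
(u,v)=(6,0): 3·6+1·0=18≤21, 2·6+4·0=12≤17, objective 54.
The best lattice point is (7,0), giving 63.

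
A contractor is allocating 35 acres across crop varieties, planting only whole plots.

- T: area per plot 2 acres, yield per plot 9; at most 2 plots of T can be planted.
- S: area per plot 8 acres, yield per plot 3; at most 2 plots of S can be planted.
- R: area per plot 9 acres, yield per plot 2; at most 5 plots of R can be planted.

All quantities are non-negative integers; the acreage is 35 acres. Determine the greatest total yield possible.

This is a bounded integer knapsack.
T has the best ratio (9/2); taking only T gives at most 2×9 = 18 (stopped by the supply cap of 2).
Mixing does better — 2×T, 2×S, and 1×R: area 29 ≤ 35, yield 2·9 + 2·3 + 1·2 = 26.

26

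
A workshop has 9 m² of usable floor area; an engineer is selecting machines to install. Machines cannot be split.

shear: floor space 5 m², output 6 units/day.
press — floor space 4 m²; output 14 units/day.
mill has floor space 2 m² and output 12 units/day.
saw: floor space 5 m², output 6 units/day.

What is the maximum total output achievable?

Allowing fractional choices, the relaxed optimum would be about 29.6, but machines are indivisible.
press + saw: floor space 4 + 5 = 9 ≤ 9, output 14 + 6 = 20.
shear + press: floor space 5 + 4 = 9 ≤ 9, output 6 + 14 = 20.
press + mill: floor space 4 + 2 = 6 ≤ 9, output 14 + 12 = 26.
Best is press and mill with total output 26.

26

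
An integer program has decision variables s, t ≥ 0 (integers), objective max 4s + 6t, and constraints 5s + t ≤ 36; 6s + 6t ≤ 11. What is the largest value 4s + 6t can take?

6

The continuous relaxation peaks at (0, 1.83) with value 11.00; rounding to a feasible lattice point costs some objective.
(s,t)=(0,1) is feasible, giving 6.
(s,t)=(1,0) is feasible, giving 4.
The best lattice point is (0,1), giving 6.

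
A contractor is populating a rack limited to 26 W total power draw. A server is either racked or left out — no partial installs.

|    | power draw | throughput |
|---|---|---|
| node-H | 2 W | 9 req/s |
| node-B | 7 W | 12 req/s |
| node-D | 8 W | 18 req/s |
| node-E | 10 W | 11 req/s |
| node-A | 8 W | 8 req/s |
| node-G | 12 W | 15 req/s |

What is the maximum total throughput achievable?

Allowing fractional choices, the relaxed optimum would be about 50.2, but servers are indivisible.
node-H + node-D + node-G: power draw 2 + 8 + 12 = 22 ≤ 26, throughput 9 + 18 + 15 = 42.
node-H + node-B + node-D + node-A: power draw 2 + 7 + 8 + 8 = 25 ≤ 26, throughput 9 + 12 + 18 + 8 = 47.
Best is node-H, node-B, node-D, and node-A with total throughput 47.

47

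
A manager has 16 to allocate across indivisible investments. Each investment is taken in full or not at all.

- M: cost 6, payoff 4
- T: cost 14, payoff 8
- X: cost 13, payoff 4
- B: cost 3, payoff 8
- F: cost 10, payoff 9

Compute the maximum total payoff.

17

Allowing fractional choices, the relaxed optimum would be about 19.0, but investments are indivisible.
B + F: cost 3 + 10 = 13 ≤ 16, payoff 8 + 9 = 17.
M + F: cost 6 + 10 = 16 ≤ 16, payoff 4 + 9 = 13.
Best is B and F with total payoff 17.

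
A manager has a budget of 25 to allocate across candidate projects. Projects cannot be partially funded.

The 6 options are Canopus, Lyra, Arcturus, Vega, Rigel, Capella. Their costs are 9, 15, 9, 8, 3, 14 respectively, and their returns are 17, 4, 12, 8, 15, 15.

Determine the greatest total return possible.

44

Canopus + Vega + Rigel: cost 9 + 8 + 3 = 20 ≤ 25, return 17 + 8 + 15 = 40.
Canopus + Arcturus + Rigel: cost 9 + 9 + 3 = 21 ≤ 25, return 17 + 12 + 15 = 44.
Best is Canopus, Arcturus, and Rigel with total return 44.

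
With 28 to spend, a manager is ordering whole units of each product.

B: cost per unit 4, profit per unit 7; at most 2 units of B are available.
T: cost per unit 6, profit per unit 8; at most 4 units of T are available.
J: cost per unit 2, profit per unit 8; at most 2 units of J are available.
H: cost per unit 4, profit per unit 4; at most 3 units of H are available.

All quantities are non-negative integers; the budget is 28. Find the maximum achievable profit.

This is a bounded integer knapsack.
Take 2×B, 2×T, 2×J, and 1×H: cost 28 ≤ 28, profit 2·7 + 2·8 + 2·8 + 1·4 = 50.
J has the best ratio (8/2) and is taken to its limit of 2; remaining capacity is filled optimally with the others.

50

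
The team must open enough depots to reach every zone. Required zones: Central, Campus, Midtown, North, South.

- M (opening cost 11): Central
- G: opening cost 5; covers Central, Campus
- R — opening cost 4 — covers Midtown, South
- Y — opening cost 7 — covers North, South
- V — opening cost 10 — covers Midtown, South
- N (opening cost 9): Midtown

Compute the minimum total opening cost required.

16

This is an integer covering problem.
Choose G, R, and Y: together they cover Central, Campus, Midtown, North, South — every zone.
Total opening cost: 5 + 4 + 7 = 16.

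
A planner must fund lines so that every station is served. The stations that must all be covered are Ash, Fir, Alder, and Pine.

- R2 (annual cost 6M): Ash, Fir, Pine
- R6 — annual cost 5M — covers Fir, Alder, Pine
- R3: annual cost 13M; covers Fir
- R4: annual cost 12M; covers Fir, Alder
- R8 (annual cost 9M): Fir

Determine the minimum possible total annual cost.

This is an integer covering problem.
Choose R2 and R6: together they cover Ash, Fir, Alder, Pine — every station.
Total annual cost: 6 + 5 = 11.
No cover costs less than 11.

11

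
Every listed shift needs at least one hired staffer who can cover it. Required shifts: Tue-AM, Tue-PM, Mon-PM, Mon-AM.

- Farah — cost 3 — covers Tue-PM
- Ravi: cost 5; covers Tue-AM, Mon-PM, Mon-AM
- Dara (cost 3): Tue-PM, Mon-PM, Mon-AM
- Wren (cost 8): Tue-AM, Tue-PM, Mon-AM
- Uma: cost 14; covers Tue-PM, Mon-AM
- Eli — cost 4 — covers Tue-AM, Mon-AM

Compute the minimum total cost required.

Choose Dara and Eli: together they cover Tue-AM, Tue-PM, Mon-PM, Mon-AM — every shift.
Total cost: 3 + 4 = 7.
No cover costs less than 7.

7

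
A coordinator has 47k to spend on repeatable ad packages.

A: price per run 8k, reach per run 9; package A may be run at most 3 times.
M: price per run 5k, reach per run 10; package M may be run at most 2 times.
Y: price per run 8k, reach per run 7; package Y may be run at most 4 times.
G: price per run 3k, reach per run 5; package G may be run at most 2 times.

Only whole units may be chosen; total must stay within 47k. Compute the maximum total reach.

59

Take 3×A, 2×M, 1×Y, and 1×G: price 45 ≤ 47, reach 3·9 + 2·10 + 1·7 + 1·5 = 59.
M has the best ratio (10/5) and is taken to its limit of 2; remaining capacity is filled optimally with the others.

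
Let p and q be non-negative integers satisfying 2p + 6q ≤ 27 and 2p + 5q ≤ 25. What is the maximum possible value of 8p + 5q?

96

The continuous relaxation peaks at (12.5, 0) with value 100.00; rounding to a feasible lattice point costs some objective.
(p,q)=(12,0): 2·12+6·0=24≤27, 2·12+5·0=24≤25, objective 96.
(p,q)=(11,0): 2·11+6·0=22≤27, 2·11+5·0=22≤25, objective 88.
The best lattice point is (12,0), giving 96.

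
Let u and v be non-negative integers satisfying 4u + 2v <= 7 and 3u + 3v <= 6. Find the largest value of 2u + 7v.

(u,v)=(0,2) is feasible, giving 14.
(u,v)=(1,1) is feasible, giving 9.
Maximum is 14 at (u,v)=(0,2).

14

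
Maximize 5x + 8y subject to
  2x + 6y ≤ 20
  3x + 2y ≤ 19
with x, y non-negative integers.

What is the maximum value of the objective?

36

(x,y)=(4,2) is feasible, giving 36.
(x,y)=(5,1) is feasible, giving 33.
(x,y)=(3,2) is feasible, giving 31.
No feasible integer point exceeds 36.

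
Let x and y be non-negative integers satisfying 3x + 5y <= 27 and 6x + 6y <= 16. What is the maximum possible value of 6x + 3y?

(x,y)=(2,0) is feasible, giving 12.
(x,y)=(1,1) is feasible, giving 9.
(x,y)=(1,0) is feasible, giving 6.
The best lattice point is (2,0), giving 12.

12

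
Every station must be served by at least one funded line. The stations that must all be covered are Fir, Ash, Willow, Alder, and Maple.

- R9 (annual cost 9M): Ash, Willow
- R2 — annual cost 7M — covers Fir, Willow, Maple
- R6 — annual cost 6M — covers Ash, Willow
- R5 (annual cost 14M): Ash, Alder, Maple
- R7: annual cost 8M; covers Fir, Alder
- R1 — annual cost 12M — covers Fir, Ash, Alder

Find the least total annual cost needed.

19

The greedy cost-per-new-station heuristic would pick R2, R6, and R7 for 21, but a cheaper cover exists.
Choose R2 and R1: together they cover Fir, Ash, Willow, Alder, Maple — every station.
Total annual cost: 7 + 12 = 19.
No cover costs less than 19.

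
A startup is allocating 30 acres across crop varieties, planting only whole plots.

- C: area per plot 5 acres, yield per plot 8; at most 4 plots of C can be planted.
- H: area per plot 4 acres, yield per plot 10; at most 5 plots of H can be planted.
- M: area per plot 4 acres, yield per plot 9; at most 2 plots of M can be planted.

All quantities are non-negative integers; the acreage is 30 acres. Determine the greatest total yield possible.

68

H has the best ratio (10/4); taking only H gives at most 5×10 = 50 (stopped by the supply cap of 5).
Mixing does better — 5×H and 2×M: area 28 ≤ 30, yield 5·10 + 2·9 = 68.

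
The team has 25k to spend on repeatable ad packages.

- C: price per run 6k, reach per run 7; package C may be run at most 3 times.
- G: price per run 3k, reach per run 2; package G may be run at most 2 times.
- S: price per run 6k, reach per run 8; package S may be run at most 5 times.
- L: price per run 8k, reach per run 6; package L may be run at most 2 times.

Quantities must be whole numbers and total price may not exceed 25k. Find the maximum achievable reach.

S has the best ratio (8/6); taking only S gives at most 4×8 = 32 (stopped by the price limit).
Optimal: 4×S: price 24 ≤ 25, reach 4·8 = 32.

32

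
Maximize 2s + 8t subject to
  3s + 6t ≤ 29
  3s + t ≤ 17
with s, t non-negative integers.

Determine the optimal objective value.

Relaxing integrality, the LP optimum is 38.67 at (s,t) = (0, 4.83), which is not an integer point.
(s,t)=(1,4): 3·1+6·4=27≤29, 3·1+1·4=7≤17, objective 34.
(s,t)=(0,4): 3·0+6·4=24≤29, 3·0+1·4=4≤17, objective 32.
(s,t)=(2,3): 3·2+6·3=24≤29, 3·2+1·3=9≤17, objective 28.
(s,t)=(1,3): 3·1+6·3=21≤29, 3·1+1·3=6≤17, objective 26.
The best lattice point is (1,4), giving 34.

34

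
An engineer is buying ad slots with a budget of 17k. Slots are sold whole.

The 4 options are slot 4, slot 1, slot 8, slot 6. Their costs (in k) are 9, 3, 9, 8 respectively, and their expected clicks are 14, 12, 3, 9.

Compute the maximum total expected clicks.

This is an integer program with binary decision variables.
Take slot 4 and slot 1: cost 9 + 3 = 12 ≤ 17, expected clicks 14 + 12 = 26.
No other feasible combination does better.

26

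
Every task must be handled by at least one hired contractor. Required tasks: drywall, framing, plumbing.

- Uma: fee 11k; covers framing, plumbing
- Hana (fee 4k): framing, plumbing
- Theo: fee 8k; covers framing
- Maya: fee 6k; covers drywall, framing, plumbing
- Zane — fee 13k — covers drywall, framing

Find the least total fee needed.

This is an integer covering problem.
The greedy cost-per-new-task heuristic would pick Hana and Maya for 10, but a cheaper cover exists.
Maya alone covers drywall, framing, plumbing — every task.
Total fee: 6.
No cover costs less than 6.

6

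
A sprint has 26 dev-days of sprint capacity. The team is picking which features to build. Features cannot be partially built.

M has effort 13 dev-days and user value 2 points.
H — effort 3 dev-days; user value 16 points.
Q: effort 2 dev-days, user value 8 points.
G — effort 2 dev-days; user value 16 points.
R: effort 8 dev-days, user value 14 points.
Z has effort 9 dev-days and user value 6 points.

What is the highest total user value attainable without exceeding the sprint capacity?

Take H, Q, G, R, and Z: effort 3 + 2 + 2 + 8 + 9 = 24 ≤ 26, user value 16 + 8 + 16 + 14 + 6 = 60.
No other feasible combination does better.

60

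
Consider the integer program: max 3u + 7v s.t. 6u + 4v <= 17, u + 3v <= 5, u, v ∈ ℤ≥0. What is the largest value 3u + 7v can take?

(u,v)=(2,1) is feasible, giving 13.
(u,v)=(1,1) is feasible, giving 10.
Maximum is 13 at (u,v)=(2,1).

13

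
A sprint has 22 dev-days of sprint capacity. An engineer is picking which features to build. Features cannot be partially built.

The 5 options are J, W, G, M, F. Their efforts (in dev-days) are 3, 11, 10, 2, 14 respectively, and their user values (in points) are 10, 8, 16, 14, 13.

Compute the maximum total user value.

40

Allowing fractional choices, the relaxed optimum would be about 46.5, but features are indivisible.
J + G + M: effort 3 + 10 + 2 = 15 ≤ 22, user value 10 + 16 + 14 = 40.
J + W + M: effort 3 + 11 + 2 = 16 ≤ 22, user value 10 + 8 + 14 = 32.
J + M + F: effort 3 + 2 + 14 = 19 ≤ 22, user value 10 + 14 + 13 = 37.
Best is J, G, and M with total user value 40.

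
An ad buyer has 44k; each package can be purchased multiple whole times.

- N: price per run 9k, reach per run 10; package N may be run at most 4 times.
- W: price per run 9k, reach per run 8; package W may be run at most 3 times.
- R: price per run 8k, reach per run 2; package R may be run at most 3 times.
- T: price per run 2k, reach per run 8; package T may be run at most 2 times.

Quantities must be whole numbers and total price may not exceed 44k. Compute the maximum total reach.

56

Take 4×N and 2×T: price 40 ≤ 44, reach 4·10 + 2·8 = 56.
T has the best ratio (8/2) and is taken to its limit of 2; remaining capacity is filled optimally with the others.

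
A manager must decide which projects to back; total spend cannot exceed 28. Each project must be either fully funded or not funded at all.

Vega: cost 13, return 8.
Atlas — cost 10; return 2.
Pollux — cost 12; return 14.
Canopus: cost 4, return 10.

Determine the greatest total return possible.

26

Pollux + Canopus: cost 12 + 4 = 16 ≤ 28, return 14 + 10 = 24.
Atlas + Pollux + Canopus: cost 10 + 12 + 4 = 26 ≤ 28, return 2 + 14 + 10 = 26.
Best is Atlas, Pollux, and Canopus with total return 26.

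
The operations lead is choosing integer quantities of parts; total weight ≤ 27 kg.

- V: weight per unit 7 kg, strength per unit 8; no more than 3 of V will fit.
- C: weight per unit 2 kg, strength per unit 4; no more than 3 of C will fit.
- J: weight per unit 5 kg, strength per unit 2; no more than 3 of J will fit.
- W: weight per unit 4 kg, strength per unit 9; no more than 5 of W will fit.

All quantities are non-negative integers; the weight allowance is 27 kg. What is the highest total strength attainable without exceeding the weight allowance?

57

This is a bounded integer knapsack.
W has the best ratio (9/4); taking only W gives at most 5×9 = 45 (stopped by the supply cap of 5).
Mixing does better — 3×C and 5×W: weight 26 ≤ 27, strength 3·4 + 5·9 = 57.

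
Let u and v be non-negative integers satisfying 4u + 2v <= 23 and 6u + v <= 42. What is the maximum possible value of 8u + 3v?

(u,v)=(5,1) is feasible, giving 43.
(u,v)=(5,0) is feasible, giving 40.
(u,v)=(4,2) is feasible, giving 38.
(u,v)=(4,1) is feasible, giving 35.
Maximum is 43 at (u,v)=(5,1).

43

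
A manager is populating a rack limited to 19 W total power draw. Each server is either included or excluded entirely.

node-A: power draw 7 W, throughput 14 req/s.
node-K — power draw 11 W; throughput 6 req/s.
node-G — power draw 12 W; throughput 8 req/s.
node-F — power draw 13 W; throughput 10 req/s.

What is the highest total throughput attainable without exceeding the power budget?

22

Allowing fractional choices, the relaxed optimum would be about 23.2, but servers are indivisible.
node-A + node-G: power draw 7 + 12 = 19 ≤ 19, throughput 14 + 8 = 22.
node-A + node-K: power draw 7 + 11 = 18 ≤ 19, throughput 14 + 6 = 20.
Best is node-A and node-G with total throughput 22.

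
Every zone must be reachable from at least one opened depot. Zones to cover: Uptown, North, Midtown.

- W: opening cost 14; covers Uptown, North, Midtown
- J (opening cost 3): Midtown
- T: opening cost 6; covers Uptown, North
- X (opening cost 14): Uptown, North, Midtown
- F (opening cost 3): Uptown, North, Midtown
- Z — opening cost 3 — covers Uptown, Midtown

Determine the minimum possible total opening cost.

This is an integer covering problem.
F alone covers Uptown, North, Midtown — every zone.
Total opening cost: 3.
No cover costs less than 3.

3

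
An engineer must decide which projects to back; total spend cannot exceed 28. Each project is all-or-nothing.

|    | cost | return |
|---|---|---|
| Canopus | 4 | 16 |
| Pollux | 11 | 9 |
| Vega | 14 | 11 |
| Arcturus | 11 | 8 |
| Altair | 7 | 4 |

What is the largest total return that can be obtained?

33

Allowing fractional choices, the relaxed optimum would be about 35.2, but projects are indivisible.
Canopus + Pollux + Arcturus: cost 4 + 11 + 11 = 26 ≤ 28, return 16 + 9 + 8 = 33.
Canopus + Vega + Altair: cost 4 + 14 + 7 = 25 ≤ 28, return 16 + 11 + 4 = 31.
Best is Canopus, Pollux, and Arcturus with total return 33.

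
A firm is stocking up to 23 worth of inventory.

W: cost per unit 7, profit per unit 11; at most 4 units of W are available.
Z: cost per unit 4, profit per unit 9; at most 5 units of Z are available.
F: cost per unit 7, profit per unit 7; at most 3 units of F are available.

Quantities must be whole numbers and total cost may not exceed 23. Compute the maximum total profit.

47

1×W and 4×Z: cost 23 ≤ 23, profit 1·11 + 4·9 = 47.
5×Z: cost 20 ≤ 23, profit 5·9 = 45.
Best is 47.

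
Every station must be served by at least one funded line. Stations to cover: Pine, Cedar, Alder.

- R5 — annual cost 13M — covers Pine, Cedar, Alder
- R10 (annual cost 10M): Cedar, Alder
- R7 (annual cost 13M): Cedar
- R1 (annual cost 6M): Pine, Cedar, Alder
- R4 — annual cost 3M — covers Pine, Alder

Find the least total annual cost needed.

R1 alone covers Pine, Cedar, Alder — every station.
Total annual cost: 6.

6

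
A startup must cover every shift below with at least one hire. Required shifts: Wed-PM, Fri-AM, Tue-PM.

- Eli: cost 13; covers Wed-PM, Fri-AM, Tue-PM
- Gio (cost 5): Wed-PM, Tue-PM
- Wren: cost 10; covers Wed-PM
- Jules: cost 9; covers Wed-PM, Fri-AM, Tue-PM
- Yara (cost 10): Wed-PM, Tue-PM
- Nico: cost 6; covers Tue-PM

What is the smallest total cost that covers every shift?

Jules alone covers Wed-PM, Fri-AM, Tue-PM — every shift.
Total cost: 9.

9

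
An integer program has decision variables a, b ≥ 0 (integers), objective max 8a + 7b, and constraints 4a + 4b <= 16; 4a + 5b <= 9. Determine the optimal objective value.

Relaxing integrality, the LP optimum is 18.00 at (a,b) = (2.25, 0), which is not an integer point.
(a,b)=(2,0): 4·2+4·0=8≤16, 4·2+5·0=8≤9, objective 16.
(a,b)=(1,1): 4·1+4·1=8≤16, 4·1+5·1=9≤9, objective 15.
(a,b)=(1,0): 4·1+4·0=4≤16, 4·1+5·0=4≤9, objective 8.
Maximum is 16 at (a,b)=(2,0).

16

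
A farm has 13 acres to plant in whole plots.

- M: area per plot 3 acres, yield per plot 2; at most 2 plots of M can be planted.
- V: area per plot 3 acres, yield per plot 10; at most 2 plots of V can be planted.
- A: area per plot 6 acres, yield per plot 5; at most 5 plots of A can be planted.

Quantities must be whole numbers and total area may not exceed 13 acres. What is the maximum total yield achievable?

This is a bounded integer knapsack.
V has the best ratio (10/3); taking only V gives at most 2×10 = 20 (stopped by the supply cap of 2).
Mixing does better — 2×V and 1×A: area 12 ≤ 13, yield 2·10 + 1·5 = 25.

25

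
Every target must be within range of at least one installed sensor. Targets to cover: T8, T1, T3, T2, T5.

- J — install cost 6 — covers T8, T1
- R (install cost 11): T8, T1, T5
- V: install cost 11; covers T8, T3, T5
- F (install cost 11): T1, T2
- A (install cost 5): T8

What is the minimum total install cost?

This is an integer covering problem.
The greedy cost-per-new-target heuristic would pick J, V, and F for 28, but a cheaper cover exists.
Choose V and F: together they cover T8, T1, T3, T2, T5 — every target.
Total install cost: 11 + 11 = 22.
No cover costs less than 22.

22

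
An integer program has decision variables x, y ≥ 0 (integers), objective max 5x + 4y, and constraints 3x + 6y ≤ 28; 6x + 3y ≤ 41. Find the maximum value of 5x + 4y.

34

(x,y)=(6,1): 3·6+6·1=24≤28, 6·6+3·1=39≤41, objective 34.
(x,y)=(5,2): 3·5+6·2=27≤28, 6·5+3·2=36≤41, objective 33.
(x,y)=(6,0): 3·6+6·0=18≤28, 6·6+3·0=36≤41, objective 30.
No feasible integer point exceeds 34.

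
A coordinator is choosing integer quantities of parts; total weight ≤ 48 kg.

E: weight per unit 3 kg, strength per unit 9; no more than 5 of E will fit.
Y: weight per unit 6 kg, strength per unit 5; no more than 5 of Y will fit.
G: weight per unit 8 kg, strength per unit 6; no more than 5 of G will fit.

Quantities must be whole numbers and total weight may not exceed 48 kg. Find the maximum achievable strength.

71

This is a bounded integer knapsack.
Take 5×E, 4×Y, and 1×G: weight 47 ≤ 48, strength 5·9 + 4·5 + 1·6 = 71.
E has the best ratio (9/3) and is taken to its limit of 5; remaining capacity is filled optimally with the others.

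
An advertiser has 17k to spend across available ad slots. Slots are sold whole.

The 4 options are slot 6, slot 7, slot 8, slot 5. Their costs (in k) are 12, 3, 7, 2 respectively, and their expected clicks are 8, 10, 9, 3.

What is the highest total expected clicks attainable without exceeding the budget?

Allowing fractional choices, the relaxed optimum would be about 25.3, but ad slots are indivisible.
slot 7 + slot 8 + slot 5: cost 3 + 7 + 2 = 12 ≤ 17, expected clicks 10 + 9 + 3 = 22.
slot 6 + slot 7 + slot 5: cost 12 + 3 + 2 = 17 ≤ 17, expected clicks 8 + 10 + 3 = 21.
slot 7 + slot 8: cost 3 + 7 = 10 ≤ 17, expected clicks 10 + 9 = 19.
Best is slot 7, slot 8, and slot 5 with total expected clicks 22.

22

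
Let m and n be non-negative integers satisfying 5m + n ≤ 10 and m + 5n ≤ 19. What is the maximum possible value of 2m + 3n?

Relaxing integrality, the LP optimum is 13.21 at (m,n) = (1.29, 3.54), which is not an integer point.
(m,n)=(1,3): 5·1+1·3=8≤10, 1·1+5·3=16≤19, objective 11.
(m,n)=(0,3): 5·0+1·3=3≤10, 1·0+5·3=15≤19, objective 9.
(m,n)=(1,2): 5·1+1·2=7≤10, 1·1+5·2=11≤19, objective 8.
Maximum is 11 at (m,n)=(1,3).

11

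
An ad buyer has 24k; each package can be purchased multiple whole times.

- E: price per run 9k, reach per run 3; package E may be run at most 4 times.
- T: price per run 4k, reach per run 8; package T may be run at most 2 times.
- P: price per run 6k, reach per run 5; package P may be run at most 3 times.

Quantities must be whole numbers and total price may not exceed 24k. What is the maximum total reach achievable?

T has the best ratio (8/4); taking only T gives at most 2×8 = 16 (stopped by the supply cap of 2).
Mixing does better — 2×T and 2×P: price 20 ≤ 24, reach 2·8 + 2·5 = 26.

26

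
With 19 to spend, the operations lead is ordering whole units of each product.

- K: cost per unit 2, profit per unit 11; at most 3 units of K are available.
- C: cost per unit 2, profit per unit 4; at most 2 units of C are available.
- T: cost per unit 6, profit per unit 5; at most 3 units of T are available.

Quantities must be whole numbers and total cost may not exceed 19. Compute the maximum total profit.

46

3×K and 2×T: cost 18 ≤ 19, profit 3·11 + 2·5 = 43.
3×K, 2×C, and 1×T: cost 16 ≤ 19, profit 3·11 + 2·4 + 1·5 = 46.
Best is 46.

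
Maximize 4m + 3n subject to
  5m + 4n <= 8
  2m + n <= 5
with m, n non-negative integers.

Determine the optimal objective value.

6

Relaxing integrality, the LP optimum is 6.40 at (m,n) = (1.6, 0), which is not an integer point.
(m,n)=(0,2): 5·0+4·2=8≤8, 2·0+1·2=2≤5, objective 6.
(m,n)=(1,0): 5·1+4·0=5≤8, 2·1+1·0=2≤5, objective 4.
(m,n)=(0,1): 5·0+4·1=4≤8, 2·0+1·1=1≤5, objective 3.
(m,n)=(0,0): 5·0+4·0=0≤8, 2·0+1·0=0≤5, objective 0.
Maximum is 6 at (m,n)=(0,2).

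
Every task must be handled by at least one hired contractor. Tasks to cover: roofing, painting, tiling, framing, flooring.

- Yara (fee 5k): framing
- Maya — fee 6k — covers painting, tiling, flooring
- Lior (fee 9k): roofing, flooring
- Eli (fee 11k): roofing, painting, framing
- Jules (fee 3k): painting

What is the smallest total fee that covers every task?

17

This is a weighted set-cover instance.
The greedy cost-per-new-task heuristic would pick Maya, Yara, and Lior for 20, but a cheaper cover exists.
Choose Maya and Eli: together they cover roofing, painting, tiling, framing, flooring — every task.
Total fee: 6 + 11 = 17.
No cover costs less than 17.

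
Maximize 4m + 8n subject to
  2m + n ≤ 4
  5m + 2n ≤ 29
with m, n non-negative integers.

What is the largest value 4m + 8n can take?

32

(m,n)=(0,4) is feasible, giving 32.
(m,n)=(0,3) is feasible, giving 24.
The best lattice point is (0,4), giving 32.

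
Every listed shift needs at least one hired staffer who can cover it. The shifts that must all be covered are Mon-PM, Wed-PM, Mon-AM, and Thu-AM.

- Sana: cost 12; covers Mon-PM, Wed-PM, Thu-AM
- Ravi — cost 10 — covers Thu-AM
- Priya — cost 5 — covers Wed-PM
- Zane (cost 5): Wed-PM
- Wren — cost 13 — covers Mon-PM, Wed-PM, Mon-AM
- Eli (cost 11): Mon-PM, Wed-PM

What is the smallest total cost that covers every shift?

23

This is an integer covering problem.
The greedy cost-per-new-shift heuristic would pick Sana and Wren for 25, but a cheaper cover exists.
Choose Ravi and Wren: together they cover Mon-PM, Wed-PM, Mon-AM, Thu-AM — every shift.
Total cost: 10 + 13 = 23.
No cover costs less than 23.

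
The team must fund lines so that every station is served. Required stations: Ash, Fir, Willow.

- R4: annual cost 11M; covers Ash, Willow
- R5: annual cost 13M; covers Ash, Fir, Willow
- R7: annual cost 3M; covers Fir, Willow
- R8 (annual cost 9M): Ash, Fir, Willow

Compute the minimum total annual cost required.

This is a weighted set-cover instance.
The greedy cost-per-new-station heuristic would pick R7 and R8 for 12, but a cheaper cover exists.
R8 alone covers Ash, Fir, Willow — every station.
Total annual cost: 9.
No cover costs less than 9.

9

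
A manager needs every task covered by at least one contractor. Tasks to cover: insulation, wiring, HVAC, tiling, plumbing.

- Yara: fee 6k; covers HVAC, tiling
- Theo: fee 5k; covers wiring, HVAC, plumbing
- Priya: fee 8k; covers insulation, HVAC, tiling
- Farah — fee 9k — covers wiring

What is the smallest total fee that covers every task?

Choose Theo and Priya: together they cover insulation, wiring, HVAC, tiling, plumbing — every task.
Total fee: 5 + 8 = 13.
No cover costs less than 13.

13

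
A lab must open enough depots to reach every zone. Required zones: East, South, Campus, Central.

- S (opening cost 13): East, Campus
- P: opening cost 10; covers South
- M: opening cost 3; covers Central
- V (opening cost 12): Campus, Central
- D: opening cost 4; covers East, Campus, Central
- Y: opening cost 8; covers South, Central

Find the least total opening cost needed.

Choose D and Y: together they cover East, South, Campus, Central — every zone.
Total opening cost: 4 + 8 = 12.
No cover costs less than 12.

12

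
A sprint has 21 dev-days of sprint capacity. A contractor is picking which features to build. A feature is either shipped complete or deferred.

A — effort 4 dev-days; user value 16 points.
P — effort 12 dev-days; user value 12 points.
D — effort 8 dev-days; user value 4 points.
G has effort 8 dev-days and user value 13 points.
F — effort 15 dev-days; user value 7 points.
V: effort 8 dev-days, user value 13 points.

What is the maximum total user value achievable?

42

A + G + V: effort 4 + 8 + 8 = 20 ≤ 21, user value 16 + 13 + 13 = 42.
A + D + G: effort 4 + 8 + 8 = 20 ≤ 21, user value 16 + 4 + 13 = 33.
A + D + V: effort 4 + 8 + 8 = 20 ≤ 21, user value 16 + 4 + 13 = 33.
Best is A, G, and V with total user value 42.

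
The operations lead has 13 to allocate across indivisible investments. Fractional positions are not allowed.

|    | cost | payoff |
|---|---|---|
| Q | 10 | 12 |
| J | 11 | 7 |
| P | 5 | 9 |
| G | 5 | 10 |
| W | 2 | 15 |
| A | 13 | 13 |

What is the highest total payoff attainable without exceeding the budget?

34

Treat it as a binary knapsack problem.
P + G + W: cost 5 + 5 + 2 = 12 ≤ 13, payoff 9 + 10 + 15 = 34.
Q + W: cost 10 + 2 = 12 ≤ 13, payoff 12 + 15 = 27.
Best is P, G, and W with total payoff 34.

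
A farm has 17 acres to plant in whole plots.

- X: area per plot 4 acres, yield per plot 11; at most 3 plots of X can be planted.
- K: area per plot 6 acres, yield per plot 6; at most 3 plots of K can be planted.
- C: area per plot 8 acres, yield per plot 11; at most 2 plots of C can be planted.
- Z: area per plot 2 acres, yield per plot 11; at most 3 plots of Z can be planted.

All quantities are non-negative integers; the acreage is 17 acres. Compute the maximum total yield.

55

Take 2×X and 3×Z: area 14 ≤ 17, yield 2·11 + 3·11 = 55.
Z has the best ratio (11/2) and is taken to its limit of 3; remaining capacity is filled optimally with the others.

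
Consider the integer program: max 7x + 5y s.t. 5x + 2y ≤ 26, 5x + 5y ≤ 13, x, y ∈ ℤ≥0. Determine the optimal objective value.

Relaxing integrality, the LP optimum is 18.20 at (x,y) = (2.6, 0), which is not an integer point.
(x,y)=(2,0): 5·2+2·0=10≤26, 5·2+5·0=10≤13, objective 14.
(x,y)=(1,1): 5·1+2·1=7≤26, 5·1+5·1=10≤13, objective 12.
Maximum is 14 at (x,y)=(2,0).

14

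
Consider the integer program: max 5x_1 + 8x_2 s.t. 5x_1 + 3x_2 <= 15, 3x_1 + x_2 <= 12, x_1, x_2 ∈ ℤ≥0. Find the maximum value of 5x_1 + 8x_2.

40

(x_1,x_2)=(0,5) is feasible, giving 40.
(x_1,x_2)=(0,4) is feasible, giving 32.
No feasible integer point exceeds 40.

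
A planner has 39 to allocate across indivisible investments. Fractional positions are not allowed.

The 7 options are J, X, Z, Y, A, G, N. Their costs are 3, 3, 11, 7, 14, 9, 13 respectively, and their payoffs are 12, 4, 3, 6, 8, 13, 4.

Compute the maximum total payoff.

43

Treat it as a binary knapsack problem.
Allowing fractional choices, the relaxed optimum would be about 43.9, but investments are indivisible.
J + X + Y + A + G: cost 3 + 3 + 7 + 14 + 9 = 36 ≤ 39, payoff 12 + 4 + 6 + 8 + 13 = 43.
J + Y + A + G: cost 3 + 7 + 14 + 9 = 33 ≤ 39, payoff 12 + 6 + 8 + 13 = 39.
Best is J, X, Y, A, and G with total payoff 43.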